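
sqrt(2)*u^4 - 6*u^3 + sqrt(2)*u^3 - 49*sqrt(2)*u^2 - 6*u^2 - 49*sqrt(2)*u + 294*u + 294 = (u - 7)*(u + 7)*(u - 3*sqrt(2))*(sqrt(2)*u + sqrt(2))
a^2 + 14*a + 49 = (a + 7)^2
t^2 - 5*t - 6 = (t - 6)*(t + 1)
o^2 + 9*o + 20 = (o + 4)*(o + 5)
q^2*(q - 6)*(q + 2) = q^4 - 4*q^3 - 12*q^2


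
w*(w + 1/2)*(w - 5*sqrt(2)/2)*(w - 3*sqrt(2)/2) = w^4 - 4*sqrt(2)*w^3 + w^3/2 - 2*sqrt(2)*w^2 + 15*w^2/2 + 15*w/4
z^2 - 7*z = z*(z - 7)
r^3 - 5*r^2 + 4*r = r*(r - 4)*(r - 1)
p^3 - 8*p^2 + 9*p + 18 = (p - 6)*(p - 3)*(p + 1)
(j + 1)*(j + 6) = j^2 + 7*j + 6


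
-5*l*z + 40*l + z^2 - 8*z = (-5*l + z)*(z - 8)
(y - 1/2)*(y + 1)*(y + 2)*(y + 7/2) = y^4 + 6*y^3 + 37*y^2/4 + 3*y/4 - 7/2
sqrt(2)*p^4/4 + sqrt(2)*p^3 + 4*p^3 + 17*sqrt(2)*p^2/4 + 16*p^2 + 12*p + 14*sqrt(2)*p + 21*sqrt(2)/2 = (p/2 + sqrt(2)/2)*(p + 3)*(p + 7*sqrt(2))*(sqrt(2)*p/2 + sqrt(2)/2)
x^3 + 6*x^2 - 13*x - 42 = (x - 3)*(x + 2)*(x + 7)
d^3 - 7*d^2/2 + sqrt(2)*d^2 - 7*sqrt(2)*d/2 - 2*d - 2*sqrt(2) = (d - 4)*(d + 1/2)*(d + sqrt(2))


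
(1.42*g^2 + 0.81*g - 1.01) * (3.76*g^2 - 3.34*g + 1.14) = 5.3392*g^4 - 1.6972*g^3 - 4.8842*g^2 + 4.2968*g - 1.1514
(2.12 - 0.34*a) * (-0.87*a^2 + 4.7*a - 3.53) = 0.2958*a^3 - 3.4424*a^2 + 11.1642*a - 7.4836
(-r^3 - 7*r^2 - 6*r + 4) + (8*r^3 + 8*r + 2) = 7*r^3 - 7*r^2 + 2*r + 6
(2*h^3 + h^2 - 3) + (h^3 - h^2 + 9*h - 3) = 3*h^3 + 9*h - 6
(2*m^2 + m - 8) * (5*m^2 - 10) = 10*m^4 + 5*m^3 - 60*m^2 - 10*m + 80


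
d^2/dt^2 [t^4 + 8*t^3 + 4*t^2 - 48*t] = 12*t^2 + 48*t + 8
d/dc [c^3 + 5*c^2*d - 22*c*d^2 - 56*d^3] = 3*c^2 + 10*c*d - 22*d^2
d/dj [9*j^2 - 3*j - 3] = 18*j - 3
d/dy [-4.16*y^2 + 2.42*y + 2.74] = 2.42 - 8.32*y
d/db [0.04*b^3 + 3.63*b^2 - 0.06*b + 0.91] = 0.12*b^2 + 7.26*b - 0.06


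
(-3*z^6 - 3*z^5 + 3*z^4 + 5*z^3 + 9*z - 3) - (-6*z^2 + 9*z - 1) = -3*z^6 - 3*z^5 + 3*z^4 + 5*z^3 + 6*z^2 - 2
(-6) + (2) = -4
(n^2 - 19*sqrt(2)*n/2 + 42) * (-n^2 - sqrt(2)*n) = -n^4 + 17*sqrt(2)*n^3/2 - 23*n^2 - 42*sqrt(2)*n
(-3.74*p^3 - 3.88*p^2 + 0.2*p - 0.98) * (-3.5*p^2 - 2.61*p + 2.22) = 13.09*p^5 + 23.3414*p^4 + 1.124*p^3 - 5.7056*p^2 + 3.0018*p - 2.1756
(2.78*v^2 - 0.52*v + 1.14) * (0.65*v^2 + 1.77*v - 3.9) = 1.807*v^4 + 4.5826*v^3 - 11.0214*v^2 + 4.0458*v - 4.446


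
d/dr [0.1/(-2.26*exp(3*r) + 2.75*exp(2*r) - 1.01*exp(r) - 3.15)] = (0.678*exp(2*r) - 0.55*exp(r) + 0.101)*exp(r)/(2.26*exp(3*r) - 2.75*exp(2*r) + 1.01*exp(r) + 3.15)^2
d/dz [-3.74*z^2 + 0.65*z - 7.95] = 0.65 - 7.48*z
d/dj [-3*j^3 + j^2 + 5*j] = -9*j^2 + 2*j + 5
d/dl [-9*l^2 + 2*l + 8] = 2 - 18*l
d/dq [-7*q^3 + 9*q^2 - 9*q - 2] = -21*q^2 + 18*q - 9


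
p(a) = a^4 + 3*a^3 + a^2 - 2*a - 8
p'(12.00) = 8230.00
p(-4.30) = 122.45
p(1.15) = -2.67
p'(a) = 4*a^3 + 9*a^2 + 2*a - 2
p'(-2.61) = -17.03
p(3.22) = 203.59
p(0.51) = -8.29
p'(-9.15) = -2331.04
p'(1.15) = 18.29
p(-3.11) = 11.20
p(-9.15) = 4805.30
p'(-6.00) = -554.00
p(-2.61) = -2.90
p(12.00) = 26032.00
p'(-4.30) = -162.22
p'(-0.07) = -2.10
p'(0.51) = 1.89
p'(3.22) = 231.30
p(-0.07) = -7.86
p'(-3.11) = -41.49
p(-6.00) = 688.00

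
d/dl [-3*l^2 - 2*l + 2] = -6*l - 2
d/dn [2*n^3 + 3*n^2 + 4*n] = 6*n^2 + 6*n + 4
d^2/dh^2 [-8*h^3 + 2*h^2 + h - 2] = 4 - 48*h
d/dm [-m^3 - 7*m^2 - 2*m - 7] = -3*m^2 - 14*m - 2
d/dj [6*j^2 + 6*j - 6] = 12*j + 6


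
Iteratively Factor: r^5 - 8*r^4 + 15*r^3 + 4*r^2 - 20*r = (r)*(r^4 - 8*r^3 + 15*r^2 + 4*r - 20) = r*(r - 2)*(r^3 - 6*r^2 + 3*r + 10) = r*(r - 2)*(r + 1)*(r^2 - 7*r + 10) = r*(r - 5)*(r - 2)*(r + 1)*(r - 2)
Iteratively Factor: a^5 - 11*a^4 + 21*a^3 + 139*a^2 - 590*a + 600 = (a - 5)*(a^4 - 6*a^3 - 9*a^2 + 94*a - 120) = (a - 5)*(a + 4)*(a^3 - 10*a^2 + 31*a - 30) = (a - 5)*(a - 2)*(a + 4)*(a^2 - 8*a + 15) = (a - 5)^2*(a - 2)*(a + 4)*(a - 3)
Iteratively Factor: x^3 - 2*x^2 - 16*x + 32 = (x + 4)*(x^2 - 6*x + 8) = (x - 2)*(x + 4)*(x - 4)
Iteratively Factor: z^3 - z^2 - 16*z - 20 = (z + 2)*(z^2 - 3*z - 10) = (z + 2)^2*(z - 5)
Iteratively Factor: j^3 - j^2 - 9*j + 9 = (j - 1)*(j^2 - 9) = (j - 1)*(j + 3)*(j - 3)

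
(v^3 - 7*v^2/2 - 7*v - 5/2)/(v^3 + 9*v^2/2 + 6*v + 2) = (v^2 - 4*v - 5)/(v^2 + 4*v + 4)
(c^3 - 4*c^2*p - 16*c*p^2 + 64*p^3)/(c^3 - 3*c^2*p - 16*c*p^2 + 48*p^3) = (-c + 4*p)/(-c + 3*p)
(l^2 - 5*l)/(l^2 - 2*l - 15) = l/(l + 3)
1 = 1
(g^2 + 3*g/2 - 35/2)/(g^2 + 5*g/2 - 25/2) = (2*g - 7)/(2*g - 5)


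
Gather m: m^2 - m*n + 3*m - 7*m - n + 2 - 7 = m^2 + m*(-n - 4) - n - 5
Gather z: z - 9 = z - 9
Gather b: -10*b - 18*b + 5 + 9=14 - 28*b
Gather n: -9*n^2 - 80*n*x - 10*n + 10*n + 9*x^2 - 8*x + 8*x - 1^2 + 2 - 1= -9*n^2 - 80*n*x + 9*x^2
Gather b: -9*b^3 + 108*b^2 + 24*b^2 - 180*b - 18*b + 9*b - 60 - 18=-9*b^3 + 132*b^2 - 189*b - 78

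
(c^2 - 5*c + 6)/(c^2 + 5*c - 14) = (c - 3)/(c + 7)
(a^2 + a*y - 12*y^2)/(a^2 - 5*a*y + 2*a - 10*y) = (a^2 + a*y - 12*y^2)/(a^2 - 5*a*y + 2*a - 10*y)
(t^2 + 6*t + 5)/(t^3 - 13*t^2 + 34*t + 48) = (t + 5)/(t^2 - 14*t + 48)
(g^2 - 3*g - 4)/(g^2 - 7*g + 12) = (g + 1)/(g - 3)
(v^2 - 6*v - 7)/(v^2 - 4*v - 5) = (v - 7)/(v - 5)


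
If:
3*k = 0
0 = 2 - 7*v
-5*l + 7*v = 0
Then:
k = 0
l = 2/5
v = 2/7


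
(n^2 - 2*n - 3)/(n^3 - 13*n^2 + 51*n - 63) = (n + 1)/(n^2 - 10*n + 21)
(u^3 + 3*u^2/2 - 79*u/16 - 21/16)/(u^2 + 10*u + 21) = (16*u^2 - 24*u - 7)/(16*(u + 7))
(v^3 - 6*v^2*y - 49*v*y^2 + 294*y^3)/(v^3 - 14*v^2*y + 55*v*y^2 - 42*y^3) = (-v - 7*y)/(-v + y)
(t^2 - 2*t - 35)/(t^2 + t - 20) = (t - 7)/(t - 4)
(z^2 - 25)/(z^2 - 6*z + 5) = (z + 5)/(z - 1)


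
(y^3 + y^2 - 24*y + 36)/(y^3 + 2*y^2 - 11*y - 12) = (y^2 + 4*y - 12)/(y^2 + 5*y + 4)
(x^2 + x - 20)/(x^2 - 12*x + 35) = (x^2 + x - 20)/(x^2 - 12*x + 35)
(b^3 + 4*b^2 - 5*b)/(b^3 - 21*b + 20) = b/(b - 4)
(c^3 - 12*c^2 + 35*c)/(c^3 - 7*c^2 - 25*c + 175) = c/(c + 5)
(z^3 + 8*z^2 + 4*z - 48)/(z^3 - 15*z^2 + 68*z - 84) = (z^2 + 10*z + 24)/(z^2 - 13*z + 42)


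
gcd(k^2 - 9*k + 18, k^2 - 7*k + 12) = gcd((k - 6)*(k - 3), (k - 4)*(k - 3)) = k - 3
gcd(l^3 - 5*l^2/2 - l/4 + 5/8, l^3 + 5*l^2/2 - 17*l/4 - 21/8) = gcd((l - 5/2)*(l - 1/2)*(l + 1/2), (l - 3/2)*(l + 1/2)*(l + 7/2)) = l + 1/2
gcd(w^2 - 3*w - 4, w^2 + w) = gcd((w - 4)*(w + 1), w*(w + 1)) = w + 1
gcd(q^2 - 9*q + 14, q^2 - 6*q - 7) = q - 7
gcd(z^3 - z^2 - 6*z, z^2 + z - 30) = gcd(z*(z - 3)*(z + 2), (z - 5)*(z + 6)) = 1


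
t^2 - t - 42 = (t - 7)*(t + 6)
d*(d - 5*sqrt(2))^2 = d^3 - 10*sqrt(2)*d^2 + 50*d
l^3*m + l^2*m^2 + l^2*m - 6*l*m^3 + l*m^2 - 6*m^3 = (l - 2*m)*(l + 3*m)*(l*m + m)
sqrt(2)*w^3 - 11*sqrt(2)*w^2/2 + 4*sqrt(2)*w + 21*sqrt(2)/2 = (w - 7/2)*(w - 3)*(sqrt(2)*w + sqrt(2))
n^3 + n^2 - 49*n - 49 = (n - 7)*(n + 1)*(n + 7)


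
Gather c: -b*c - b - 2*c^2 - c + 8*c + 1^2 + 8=-b - 2*c^2 + c*(7 - b) + 9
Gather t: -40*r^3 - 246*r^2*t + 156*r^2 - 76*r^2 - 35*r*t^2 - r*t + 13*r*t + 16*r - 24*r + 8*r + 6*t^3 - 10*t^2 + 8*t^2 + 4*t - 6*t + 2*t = -40*r^3 + 80*r^2 + 6*t^3 + t^2*(-35*r - 2) + t*(-246*r^2 + 12*r)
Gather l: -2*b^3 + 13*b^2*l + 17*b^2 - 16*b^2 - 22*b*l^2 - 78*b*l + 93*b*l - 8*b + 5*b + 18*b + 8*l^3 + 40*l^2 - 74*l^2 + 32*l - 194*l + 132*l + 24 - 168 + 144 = -2*b^3 + b^2 + 15*b + 8*l^3 + l^2*(-22*b - 34) + l*(13*b^2 + 15*b - 30)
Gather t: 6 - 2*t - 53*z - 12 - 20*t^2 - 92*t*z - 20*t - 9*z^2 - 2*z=-20*t^2 + t*(-92*z - 22) - 9*z^2 - 55*z - 6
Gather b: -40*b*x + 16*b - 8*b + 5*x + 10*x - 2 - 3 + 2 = b*(8 - 40*x) + 15*x - 3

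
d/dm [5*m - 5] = 5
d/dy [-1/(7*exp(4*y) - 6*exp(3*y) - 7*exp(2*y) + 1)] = (28*exp(2*y) - 18*exp(y) - 14)*exp(2*y)/(7*exp(4*y) - 6*exp(3*y) - 7*exp(2*y) + 1)^2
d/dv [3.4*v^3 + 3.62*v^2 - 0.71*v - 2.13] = 10.2*v^2 + 7.24*v - 0.71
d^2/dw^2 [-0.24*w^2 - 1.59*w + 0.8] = -0.480000000000000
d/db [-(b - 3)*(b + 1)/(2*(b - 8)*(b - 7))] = (13*b^2 - 118*b + 157)/(2*(b^4 - 30*b^3 + 337*b^2 - 1680*b + 3136))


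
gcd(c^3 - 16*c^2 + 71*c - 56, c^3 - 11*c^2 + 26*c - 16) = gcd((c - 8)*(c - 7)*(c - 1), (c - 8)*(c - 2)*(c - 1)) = c^2 - 9*c + 8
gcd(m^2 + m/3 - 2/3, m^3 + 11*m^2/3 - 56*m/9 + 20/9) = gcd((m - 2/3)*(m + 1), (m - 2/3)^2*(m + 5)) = m - 2/3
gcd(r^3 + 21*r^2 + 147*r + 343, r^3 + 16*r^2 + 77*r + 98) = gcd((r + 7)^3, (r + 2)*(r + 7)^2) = r^2 + 14*r + 49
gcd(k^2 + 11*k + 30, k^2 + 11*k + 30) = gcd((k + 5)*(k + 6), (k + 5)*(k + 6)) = k^2 + 11*k + 30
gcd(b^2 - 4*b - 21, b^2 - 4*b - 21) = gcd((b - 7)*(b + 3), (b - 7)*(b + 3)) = b^2 - 4*b - 21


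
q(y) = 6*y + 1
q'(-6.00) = 6.00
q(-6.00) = -35.00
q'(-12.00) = 6.00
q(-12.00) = -71.00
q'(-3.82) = 6.00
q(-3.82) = -21.92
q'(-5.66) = 6.00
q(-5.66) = -32.96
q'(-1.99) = 6.00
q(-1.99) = -10.94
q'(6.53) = 6.00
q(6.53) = 40.18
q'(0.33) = 6.00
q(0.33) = 2.98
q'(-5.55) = 6.00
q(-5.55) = -32.30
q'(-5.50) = 6.00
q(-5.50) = -32.00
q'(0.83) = 6.00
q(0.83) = 5.98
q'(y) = 6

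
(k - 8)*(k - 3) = k^2 - 11*k + 24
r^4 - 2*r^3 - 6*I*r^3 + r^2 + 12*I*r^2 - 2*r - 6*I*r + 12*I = (r - 2)*(r - 6*I)*(r - I)*(r + I)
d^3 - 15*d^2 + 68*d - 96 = (d - 8)*(d - 4)*(d - 3)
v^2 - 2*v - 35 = (v - 7)*(v + 5)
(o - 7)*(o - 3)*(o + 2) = o^3 - 8*o^2 + o + 42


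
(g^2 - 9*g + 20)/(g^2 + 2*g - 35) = (g - 4)/(g + 7)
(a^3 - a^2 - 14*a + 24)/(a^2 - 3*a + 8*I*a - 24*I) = (a^2 + 2*a - 8)/(a + 8*I)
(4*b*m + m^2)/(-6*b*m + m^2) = (-4*b - m)/(6*b - m)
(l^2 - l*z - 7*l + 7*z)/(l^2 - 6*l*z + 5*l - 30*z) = (l^2 - l*z - 7*l + 7*z)/(l^2 - 6*l*z + 5*l - 30*z)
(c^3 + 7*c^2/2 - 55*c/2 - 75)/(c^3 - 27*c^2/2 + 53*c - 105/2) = (2*c^2 + 17*c + 30)/(2*c^2 - 17*c + 21)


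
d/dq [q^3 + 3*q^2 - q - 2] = 3*q^2 + 6*q - 1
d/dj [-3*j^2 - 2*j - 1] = -6*j - 2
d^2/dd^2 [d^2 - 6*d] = 2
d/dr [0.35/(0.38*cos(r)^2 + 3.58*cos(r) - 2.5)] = (0.266*cos(r) + 1.253)*sin(r)/(0.38*cos(r)^2 + 3.58*cos(r) - 2.5)^2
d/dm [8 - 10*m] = -10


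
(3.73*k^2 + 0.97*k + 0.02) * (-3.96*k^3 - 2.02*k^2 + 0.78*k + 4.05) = -14.7708*k^5 - 11.3758*k^4 + 0.8708*k^3 + 15.8227*k^2 + 3.9441*k + 0.081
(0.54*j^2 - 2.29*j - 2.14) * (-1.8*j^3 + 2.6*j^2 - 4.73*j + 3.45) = -0.972*j^5 + 5.526*j^4 - 4.6562*j^3 + 7.1307*j^2 + 2.2217*j - 7.383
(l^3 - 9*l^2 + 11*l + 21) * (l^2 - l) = l^5 - 10*l^4 + 20*l^3 + 10*l^2 - 21*l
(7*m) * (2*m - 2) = 14*m^2 - 14*m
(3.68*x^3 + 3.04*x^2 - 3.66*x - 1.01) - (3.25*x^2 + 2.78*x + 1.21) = 3.68*x^3 - 0.21*x^2 - 6.44*x - 2.22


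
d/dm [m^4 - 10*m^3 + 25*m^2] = 2*m*(2*m^2 - 15*m + 25)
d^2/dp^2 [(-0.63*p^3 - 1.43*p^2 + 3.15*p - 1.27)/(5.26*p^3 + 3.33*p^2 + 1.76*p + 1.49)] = (-5.6843418860808e-14*p^7 - 57.0594279999998*p^6 + 557.911368*p^5 + 48.0753480000001*p^4 - 168.368464*p^3 - 418.635336*p^2 - 87.106416*p - 18.135792)/(145.531576*p^9 + 276.399324*p^8 + 321.06777*p^7 + 345.567057*p^6 + 264.020772*p^5 + 163.275351*p^4 + 92.880506*p^3 + 36.025071*p^2 + 11.722128*p + 3.307949)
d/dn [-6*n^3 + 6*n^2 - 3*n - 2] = -18*n^2 + 12*n - 3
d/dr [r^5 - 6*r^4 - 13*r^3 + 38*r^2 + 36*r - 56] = 5*r^4 - 24*r^3 - 39*r^2 + 76*r + 36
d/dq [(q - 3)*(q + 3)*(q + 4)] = 3*q^2 + 8*q - 9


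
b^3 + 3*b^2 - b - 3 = (b - 1)*(b + 1)*(b + 3)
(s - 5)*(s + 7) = s^2 + 2*s - 35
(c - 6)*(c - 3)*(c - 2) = c^3 - 11*c^2 + 36*c - 36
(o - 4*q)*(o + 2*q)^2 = o^3 - 12*o*q^2 - 16*q^3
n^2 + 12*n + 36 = (n + 6)^2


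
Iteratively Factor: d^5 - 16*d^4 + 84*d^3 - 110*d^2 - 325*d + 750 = (d - 5)*(d^4 - 11*d^3 + 29*d^2 + 35*d - 150) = (d - 5)^2*(d^3 - 6*d^2 - d + 30) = (d - 5)^2*(d - 3)*(d^2 - 3*d - 10) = (d - 5)^3*(d - 3)*(d + 2)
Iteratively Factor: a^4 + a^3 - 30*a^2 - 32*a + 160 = (a + 4)*(a^3 - 3*a^2 - 18*a + 40) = (a + 4)^2*(a^2 - 7*a + 10) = (a - 5)*(a + 4)^2*(a - 2)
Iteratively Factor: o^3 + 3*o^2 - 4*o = (o + 4)*(o^2 - o) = o*(o + 4)*(o - 1)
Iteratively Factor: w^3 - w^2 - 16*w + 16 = (w - 1)*(w^2 - 16) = (w - 4)*(w - 1)*(w + 4)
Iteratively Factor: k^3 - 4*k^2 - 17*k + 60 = (k + 4)*(k^2 - 8*k + 15) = (k - 5)*(k + 4)*(k - 3)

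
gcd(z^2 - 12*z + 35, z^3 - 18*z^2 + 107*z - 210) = z^2 - 12*z + 35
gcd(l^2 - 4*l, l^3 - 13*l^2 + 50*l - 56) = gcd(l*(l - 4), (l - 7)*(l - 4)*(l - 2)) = l - 4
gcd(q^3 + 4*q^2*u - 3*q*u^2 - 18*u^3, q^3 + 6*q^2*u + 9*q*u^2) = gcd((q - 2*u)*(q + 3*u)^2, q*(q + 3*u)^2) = q^2 + 6*q*u + 9*u^2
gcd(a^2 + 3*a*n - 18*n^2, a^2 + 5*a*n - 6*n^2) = a + 6*n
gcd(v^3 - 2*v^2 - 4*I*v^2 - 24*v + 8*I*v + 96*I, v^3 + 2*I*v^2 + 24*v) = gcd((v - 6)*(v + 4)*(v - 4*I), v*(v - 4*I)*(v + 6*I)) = v - 4*I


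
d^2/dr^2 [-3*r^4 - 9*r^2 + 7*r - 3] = -36*r^2 - 18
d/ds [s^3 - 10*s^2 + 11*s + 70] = 3*s^2 - 20*s + 11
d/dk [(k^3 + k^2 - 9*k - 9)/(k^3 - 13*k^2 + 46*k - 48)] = 2*(-7*k^2 + 13*k + 47)/(k^4 - 20*k^3 + 132*k^2 - 320*k + 256)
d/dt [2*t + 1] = 2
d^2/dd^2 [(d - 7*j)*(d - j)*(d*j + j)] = 2*j*(3*d - 8*j + 1)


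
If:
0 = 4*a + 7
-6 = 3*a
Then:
No Solution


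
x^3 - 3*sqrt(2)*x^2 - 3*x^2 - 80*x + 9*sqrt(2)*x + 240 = (x - 3)*(x - 8*sqrt(2))*(x + 5*sqrt(2))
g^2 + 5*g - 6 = (g - 1)*(g + 6)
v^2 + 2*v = v*(v + 2)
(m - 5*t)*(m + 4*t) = m^2 - m*t - 20*t^2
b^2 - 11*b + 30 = (b - 6)*(b - 5)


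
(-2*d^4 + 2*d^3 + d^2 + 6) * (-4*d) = 8*d^5 - 8*d^4 - 4*d^3 - 24*d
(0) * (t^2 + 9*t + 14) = 0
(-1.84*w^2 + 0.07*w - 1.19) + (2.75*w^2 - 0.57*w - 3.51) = 0.91*w^2 - 0.5*w - 4.7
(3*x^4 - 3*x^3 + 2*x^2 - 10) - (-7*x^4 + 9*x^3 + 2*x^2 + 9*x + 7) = 10*x^4 - 12*x^3 - 9*x - 17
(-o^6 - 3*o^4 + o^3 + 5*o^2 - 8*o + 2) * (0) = 0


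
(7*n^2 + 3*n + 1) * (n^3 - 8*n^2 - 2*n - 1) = 7*n^5 - 53*n^4 - 37*n^3 - 21*n^2 - 5*n - 1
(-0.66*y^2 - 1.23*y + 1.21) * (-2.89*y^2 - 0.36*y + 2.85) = 1.9074*y^4 + 3.7923*y^3 - 4.9351*y^2 - 3.9411*y + 3.4485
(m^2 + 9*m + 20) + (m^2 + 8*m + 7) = 2*m^2 + 17*m + 27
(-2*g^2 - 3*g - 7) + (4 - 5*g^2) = -7*g^2 - 3*g - 3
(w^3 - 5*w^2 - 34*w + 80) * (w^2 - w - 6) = w^5 - 6*w^4 - 35*w^3 + 144*w^2 + 124*w - 480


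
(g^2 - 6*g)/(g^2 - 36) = g/(g + 6)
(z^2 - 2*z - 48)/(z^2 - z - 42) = (z - 8)/(z - 7)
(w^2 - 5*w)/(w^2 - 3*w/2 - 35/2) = 2*w/(2*w + 7)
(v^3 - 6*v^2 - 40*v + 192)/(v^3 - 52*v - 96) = (v - 4)/(v + 2)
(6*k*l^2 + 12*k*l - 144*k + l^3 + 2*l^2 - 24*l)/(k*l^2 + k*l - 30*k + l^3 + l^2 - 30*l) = (6*k*l - 24*k + l^2 - 4*l)/(k*l - 5*k + l^2 - 5*l)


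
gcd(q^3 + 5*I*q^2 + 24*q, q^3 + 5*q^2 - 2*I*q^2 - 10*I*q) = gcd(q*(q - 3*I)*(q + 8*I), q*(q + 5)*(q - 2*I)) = q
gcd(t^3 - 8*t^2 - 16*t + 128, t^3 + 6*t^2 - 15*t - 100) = t - 4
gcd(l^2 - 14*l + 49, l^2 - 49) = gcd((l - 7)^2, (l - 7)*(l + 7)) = l - 7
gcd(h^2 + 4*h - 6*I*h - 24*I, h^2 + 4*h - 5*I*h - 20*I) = h + 4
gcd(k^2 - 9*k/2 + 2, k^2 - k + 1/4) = k - 1/2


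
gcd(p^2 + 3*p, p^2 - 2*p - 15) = p + 3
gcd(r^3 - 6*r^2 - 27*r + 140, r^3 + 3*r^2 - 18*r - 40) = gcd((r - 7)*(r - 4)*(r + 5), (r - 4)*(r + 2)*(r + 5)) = r^2 + r - 20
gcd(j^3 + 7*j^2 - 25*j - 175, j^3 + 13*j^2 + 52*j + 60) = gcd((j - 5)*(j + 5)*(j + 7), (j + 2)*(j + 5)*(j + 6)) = j + 5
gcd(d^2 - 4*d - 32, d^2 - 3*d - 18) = 1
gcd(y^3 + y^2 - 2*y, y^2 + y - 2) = y^2 + y - 2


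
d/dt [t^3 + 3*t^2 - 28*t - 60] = 3*t^2 + 6*t - 28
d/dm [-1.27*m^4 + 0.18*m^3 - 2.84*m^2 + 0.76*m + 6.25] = -5.08*m^3 + 0.54*m^2 - 5.68*m + 0.76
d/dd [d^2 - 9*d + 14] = 2*d - 9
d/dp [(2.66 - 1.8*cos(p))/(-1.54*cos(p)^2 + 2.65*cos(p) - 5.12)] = (2.772*cos(p)^2 - 8.1928*cos(p) - 2.167)*sin(p)/(2.3716*cos(p)^4 - 8.162*cos(p)^3 + 22.7921*cos(p)^2 - 27.136*cos(p) + 26.2144)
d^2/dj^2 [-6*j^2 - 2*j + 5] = -12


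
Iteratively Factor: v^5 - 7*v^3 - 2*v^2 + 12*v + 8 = (v - 2)*(v^4 + 2*v^3 - 3*v^2 - 8*v - 4) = (v - 2)^2*(v^3 + 4*v^2 + 5*v + 2) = (v - 2)^2*(v + 1)*(v^2 + 3*v + 2) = (v - 2)^2*(v + 1)^2*(v + 2)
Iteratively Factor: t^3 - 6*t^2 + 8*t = (t)*(t^2 - 6*t + 8) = t*(t - 2)*(t - 4)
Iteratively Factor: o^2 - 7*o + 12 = (o - 3)*(o - 4)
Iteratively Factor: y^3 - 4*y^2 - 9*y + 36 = (y - 3)*(y^2 - y - 12) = (y - 3)*(y + 3)*(y - 4)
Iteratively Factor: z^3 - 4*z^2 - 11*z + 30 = (z + 3)*(z^2 - 7*z + 10) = (z - 5)*(z + 3)*(z - 2)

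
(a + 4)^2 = a^2 + 8*a + 16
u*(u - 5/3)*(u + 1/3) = u^3 - 4*u^2/3 - 5*u/9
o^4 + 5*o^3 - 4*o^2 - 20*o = o*(o - 2)*(o + 2)*(o + 5)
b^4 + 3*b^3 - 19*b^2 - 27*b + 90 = (b - 3)*(b - 2)*(b + 3)*(b + 5)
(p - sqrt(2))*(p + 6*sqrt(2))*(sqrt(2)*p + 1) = sqrt(2)*p^3 + 11*p^2 - 7*sqrt(2)*p - 12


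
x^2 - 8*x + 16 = (x - 4)^2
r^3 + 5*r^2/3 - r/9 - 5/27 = (r - 1/3)*(r + 1/3)*(r + 5/3)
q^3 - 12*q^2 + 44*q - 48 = (q - 6)*(q - 4)*(q - 2)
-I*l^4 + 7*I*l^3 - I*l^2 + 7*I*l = l*(l - 7)*(l - I)*(-I*l + 1)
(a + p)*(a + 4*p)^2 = a^3 + 9*a^2*p + 24*a*p^2 + 16*p^3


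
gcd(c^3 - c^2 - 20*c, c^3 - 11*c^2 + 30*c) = c^2 - 5*c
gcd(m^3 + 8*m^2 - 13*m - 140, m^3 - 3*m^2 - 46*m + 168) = m^2 + 3*m - 28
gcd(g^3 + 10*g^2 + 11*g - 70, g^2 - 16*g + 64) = 1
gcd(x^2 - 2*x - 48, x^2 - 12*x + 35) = 1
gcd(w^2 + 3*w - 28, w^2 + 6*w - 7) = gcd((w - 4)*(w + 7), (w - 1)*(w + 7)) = w + 7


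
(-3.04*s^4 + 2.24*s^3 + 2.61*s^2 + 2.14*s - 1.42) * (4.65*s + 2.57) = -14.136*s^5 + 2.6032*s^4 + 17.8933*s^3 + 16.6587*s^2 - 1.1032*s - 3.6494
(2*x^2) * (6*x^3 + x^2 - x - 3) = 12*x^5 + 2*x^4 - 2*x^3 - 6*x^2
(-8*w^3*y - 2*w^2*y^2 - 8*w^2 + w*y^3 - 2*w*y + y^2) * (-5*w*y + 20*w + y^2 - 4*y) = 40*w^4*y^2 - 160*w^4*y + 2*w^3*y^3 - 8*w^3*y^2 + 40*w^3*y - 160*w^3 - 7*w^2*y^4 + 28*w^2*y^3 + 2*w^2*y^2 - 8*w^2*y + w*y^5 - 4*w*y^4 - 7*w*y^3 + 28*w*y^2 + y^4 - 4*y^3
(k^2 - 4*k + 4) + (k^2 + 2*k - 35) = 2*k^2 - 2*k - 31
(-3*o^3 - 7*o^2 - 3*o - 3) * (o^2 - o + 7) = -3*o^5 - 4*o^4 - 17*o^3 - 49*o^2 - 18*o - 21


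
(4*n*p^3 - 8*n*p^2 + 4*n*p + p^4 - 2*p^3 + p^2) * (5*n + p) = 20*n^2*p^3 - 40*n^2*p^2 + 20*n^2*p + 9*n*p^4 - 18*n*p^3 + 9*n*p^2 + p^5 - 2*p^4 + p^3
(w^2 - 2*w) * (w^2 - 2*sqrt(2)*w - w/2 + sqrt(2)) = w^4 - 2*sqrt(2)*w^3 - 5*w^3/2 + w^2 + 5*sqrt(2)*w^2 - 2*sqrt(2)*w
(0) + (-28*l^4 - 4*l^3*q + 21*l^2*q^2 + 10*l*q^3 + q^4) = -28*l^4 - 4*l^3*q + 21*l^2*q^2 + 10*l*q^3 + q^4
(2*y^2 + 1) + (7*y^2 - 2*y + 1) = 9*y^2 - 2*y + 2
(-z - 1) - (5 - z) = -6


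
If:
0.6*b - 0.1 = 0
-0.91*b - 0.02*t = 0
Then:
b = 0.17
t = -7.58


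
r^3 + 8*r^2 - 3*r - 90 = (r - 3)*(r + 5)*(r + 6)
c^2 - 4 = (c - 2)*(c + 2)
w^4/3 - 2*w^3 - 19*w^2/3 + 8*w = w*(w/3 + 1)*(w - 8)*(w - 1)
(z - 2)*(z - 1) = z^2 - 3*z + 2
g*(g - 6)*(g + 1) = g^3 - 5*g^2 - 6*g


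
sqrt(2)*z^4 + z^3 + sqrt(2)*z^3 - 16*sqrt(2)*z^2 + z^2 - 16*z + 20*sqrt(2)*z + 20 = (z - 2)^2*(z + 5)*(sqrt(2)*z + 1)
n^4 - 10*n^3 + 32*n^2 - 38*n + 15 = (n - 5)*(n - 3)*(n - 1)^2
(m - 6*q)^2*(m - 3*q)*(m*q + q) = m^4*q - 15*m^3*q^2 + m^3*q + 72*m^2*q^3 - 15*m^2*q^2 - 108*m*q^4 + 72*m*q^3 - 108*q^4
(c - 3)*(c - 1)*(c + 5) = c^3 + c^2 - 17*c + 15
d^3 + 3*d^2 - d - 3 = (d - 1)*(d + 1)*(d + 3)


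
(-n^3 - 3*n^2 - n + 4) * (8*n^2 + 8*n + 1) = -8*n^5 - 32*n^4 - 33*n^3 + 21*n^2 + 31*n + 4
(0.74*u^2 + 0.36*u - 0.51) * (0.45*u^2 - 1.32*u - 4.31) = 0.333*u^4 - 0.8148*u^3 - 3.8941*u^2 - 0.8784*u + 2.1981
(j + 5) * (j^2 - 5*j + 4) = j^3 - 21*j + 20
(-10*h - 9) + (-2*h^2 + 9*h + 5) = -2*h^2 - h - 4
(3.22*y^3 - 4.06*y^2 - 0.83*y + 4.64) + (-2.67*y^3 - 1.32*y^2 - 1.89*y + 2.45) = 0.55*y^3 - 5.38*y^2 - 2.72*y + 7.09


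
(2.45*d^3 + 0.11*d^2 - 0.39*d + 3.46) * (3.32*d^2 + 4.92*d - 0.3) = 8.134*d^5 + 12.4192*d^4 - 1.4886*d^3 + 9.5354*d^2 + 17.1402*d - 1.038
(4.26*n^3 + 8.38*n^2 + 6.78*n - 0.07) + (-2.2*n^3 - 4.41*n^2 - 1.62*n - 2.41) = 2.06*n^3 + 3.97*n^2 + 5.16*n - 2.48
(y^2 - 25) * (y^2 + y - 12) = y^4 + y^3 - 37*y^2 - 25*y + 300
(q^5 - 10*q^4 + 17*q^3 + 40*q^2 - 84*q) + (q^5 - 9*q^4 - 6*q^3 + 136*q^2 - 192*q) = 2*q^5 - 19*q^4 + 11*q^3 + 176*q^2 - 276*q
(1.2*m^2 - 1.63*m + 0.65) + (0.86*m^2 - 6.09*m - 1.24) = 2.06*m^2 - 7.72*m - 0.59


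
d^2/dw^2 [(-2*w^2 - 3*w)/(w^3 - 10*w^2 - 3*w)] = 2*(-2*w^3 - 9*w^2 + 72*w - 249)/(w^6 - 30*w^5 + 291*w^4 - 820*w^3 - 873*w^2 - 270*w - 27)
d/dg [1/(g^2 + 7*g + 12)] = (-2*g - 7)/(g^2 + 7*g + 12)^2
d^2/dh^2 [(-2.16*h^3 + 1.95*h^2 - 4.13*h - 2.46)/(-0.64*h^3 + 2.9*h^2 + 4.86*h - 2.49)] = (-1.77635683940025e-15*h^7 + 6.42048*h^6 + 50.460672*h^5 - 111.59808*h^4 + 253.809616*h^3 - 242.076564*h^2 + 443.79558*h + 227.512926)/(0.262144*h^9 - 3.56352*h^8 + 10.175232*h^7 + 32.791672*h^6 - 104.996808*h^5 - 189.137196*h^4 + 107.677296*h^3 + 122.497542*h^2 - 90.397458*h + 15.438249)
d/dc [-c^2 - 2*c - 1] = -2*c - 2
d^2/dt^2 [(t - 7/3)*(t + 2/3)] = 2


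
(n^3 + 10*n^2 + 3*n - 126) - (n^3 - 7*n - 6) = 10*n^2 + 10*n - 120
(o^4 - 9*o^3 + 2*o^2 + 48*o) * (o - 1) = o^5 - 10*o^4 + 11*o^3 + 46*o^2 - 48*o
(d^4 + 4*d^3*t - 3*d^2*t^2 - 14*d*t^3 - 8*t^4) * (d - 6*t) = d^5 - 2*d^4*t - 27*d^3*t^2 + 4*d^2*t^3 + 76*d*t^4 + 48*t^5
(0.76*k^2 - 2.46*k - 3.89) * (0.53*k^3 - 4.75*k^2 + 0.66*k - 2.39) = 0.4028*k^5 - 4.9138*k^4 + 10.1249*k^3 + 15.0375*k^2 + 3.312*k + 9.2971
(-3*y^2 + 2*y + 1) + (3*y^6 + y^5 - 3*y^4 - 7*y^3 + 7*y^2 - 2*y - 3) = 3*y^6 + y^5 - 3*y^4 - 7*y^3 + 4*y^2 - 2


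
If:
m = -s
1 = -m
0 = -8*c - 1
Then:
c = -1/8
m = -1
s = 1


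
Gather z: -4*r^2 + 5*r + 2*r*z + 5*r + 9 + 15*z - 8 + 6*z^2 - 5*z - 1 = -4*r^2 + 10*r + 6*z^2 + z*(2*r + 10)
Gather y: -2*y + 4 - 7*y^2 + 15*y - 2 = -7*y^2 + 13*y + 2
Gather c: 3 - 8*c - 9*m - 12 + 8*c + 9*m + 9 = 0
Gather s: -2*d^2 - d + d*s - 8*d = -2*d^2 + d*s - 9*d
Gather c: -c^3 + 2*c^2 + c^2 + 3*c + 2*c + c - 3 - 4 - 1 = -c^3 + 3*c^2 + 6*c - 8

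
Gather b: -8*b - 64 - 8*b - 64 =-16*b - 128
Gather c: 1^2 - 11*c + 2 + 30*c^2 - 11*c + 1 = 30*c^2 - 22*c + 4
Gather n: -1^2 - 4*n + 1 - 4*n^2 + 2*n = -4*n^2 - 2*n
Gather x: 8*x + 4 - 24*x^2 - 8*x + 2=6 - 24*x^2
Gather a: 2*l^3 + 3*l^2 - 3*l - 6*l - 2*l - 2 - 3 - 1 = 2*l^3 + 3*l^2 - 11*l - 6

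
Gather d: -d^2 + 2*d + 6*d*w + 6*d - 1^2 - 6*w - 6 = -d^2 + d*(6*w + 8) - 6*w - 7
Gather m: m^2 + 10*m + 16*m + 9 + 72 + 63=m^2 + 26*m + 144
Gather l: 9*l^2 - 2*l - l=9*l^2 - 3*l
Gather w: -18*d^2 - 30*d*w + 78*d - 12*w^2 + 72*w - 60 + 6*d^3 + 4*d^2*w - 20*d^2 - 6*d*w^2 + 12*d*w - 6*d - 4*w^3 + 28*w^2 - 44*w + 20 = 6*d^3 - 38*d^2 + 72*d - 4*w^3 + w^2*(16 - 6*d) + w*(4*d^2 - 18*d + 28) - 40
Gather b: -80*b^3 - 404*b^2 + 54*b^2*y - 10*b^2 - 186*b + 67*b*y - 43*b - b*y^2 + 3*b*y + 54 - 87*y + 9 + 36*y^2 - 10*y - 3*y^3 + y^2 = -80*b^3 + b^2*(54*y - 414) + b*(-y^2 + 70*y - 229) - 3*y^3 + 37*y^2 - 97*y + 63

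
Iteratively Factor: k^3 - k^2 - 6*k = (k + 2)*(k^2 - 3*k) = (k - 3)*(k + 2)*(k)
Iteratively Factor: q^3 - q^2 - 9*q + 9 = (q + 3)*(q^2 - 4*q + 3) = (q - 1)*(q + 3)*(q - 3)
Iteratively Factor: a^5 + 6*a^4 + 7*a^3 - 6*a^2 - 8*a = (a + 4)*(a^4 + 2*a^3 - a^2 - 2*a) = (a + 1)*(a + 4)*(a^3 + a^2 - 2*a) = a*(a + 1)*(a + 4)*(a^2 + a - 2) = a*(a + 1)*(a + 2)*(a + 4)*(a - 1)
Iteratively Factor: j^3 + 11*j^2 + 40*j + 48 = (j + 4)*(j^2 + 7*j + 12) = (j + 3)*(j + 4)*(j + 4)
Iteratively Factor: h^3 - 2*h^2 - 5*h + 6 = (h - 3)*(h^2 + h - 2) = (h - 3)*(h + 2)*(h - 1)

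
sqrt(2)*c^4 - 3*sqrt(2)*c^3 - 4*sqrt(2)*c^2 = c^2*(c - 4)*(sqrt(2)*c + sqrt(2))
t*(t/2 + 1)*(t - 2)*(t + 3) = t^4/2 + 3*t^3/2 - 2*t^2 - 6*t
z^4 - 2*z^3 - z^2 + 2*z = z*(z - 2)*(z - 1)*(z + 1)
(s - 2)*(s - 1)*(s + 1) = s^3 - 2*s^2 - s + 2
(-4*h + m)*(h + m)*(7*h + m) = -28*h^3 - 25*h^2*m + 4*h*m^2 + m^3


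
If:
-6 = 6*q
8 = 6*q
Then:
No Solution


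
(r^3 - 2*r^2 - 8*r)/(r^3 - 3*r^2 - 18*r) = (-r^2 + 2*r + 8)/(-r^2 + 3*r + 18)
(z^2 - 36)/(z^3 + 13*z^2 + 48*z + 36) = (z - 6)/(z^2 + 7*z + 6)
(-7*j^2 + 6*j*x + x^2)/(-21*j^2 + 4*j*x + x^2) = (-j + x)/(-3*j + x)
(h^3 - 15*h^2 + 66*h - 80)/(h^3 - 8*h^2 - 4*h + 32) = (h - 5)/(h + 2)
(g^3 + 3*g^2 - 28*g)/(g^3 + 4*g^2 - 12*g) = (g^2 + 3*g - 28)/(g^2 + 4*g - 12)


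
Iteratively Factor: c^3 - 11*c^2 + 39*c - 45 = (c - 3)*(c^2 - 8*c + 15) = (c - 3)^2*(c - 5)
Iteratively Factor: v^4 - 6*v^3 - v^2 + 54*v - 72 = (v - 3)*(v^3 - 3*v^2 - 10*v + 24) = (v - 4)*(v - 3)*(v^2 + v - 6) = (v - 4)*(v - 3)*(v + 3)*(v - 2)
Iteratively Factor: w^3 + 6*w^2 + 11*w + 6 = (w + 1)*(w^2 + 5*w + 6) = (w + 1)*(w + 2)*(w + 3)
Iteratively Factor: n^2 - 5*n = (n)*(n - 5)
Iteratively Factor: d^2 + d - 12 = (d + 4)*(d - 3)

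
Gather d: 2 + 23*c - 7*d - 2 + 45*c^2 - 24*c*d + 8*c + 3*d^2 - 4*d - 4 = 45*c^2 + 31*c + 3*d^2 + d*(-24*c - 11) - 4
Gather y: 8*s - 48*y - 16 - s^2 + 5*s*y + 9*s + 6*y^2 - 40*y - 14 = -s^2 + 17*s + 6*y^2 + y*(5*s - 88) - 30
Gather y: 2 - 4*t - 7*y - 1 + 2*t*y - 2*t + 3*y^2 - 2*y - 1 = -6*t + 3*y^2 + y*(2*t - 9)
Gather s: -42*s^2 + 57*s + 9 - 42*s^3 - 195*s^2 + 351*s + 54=-42*s^3 - 237*s^2 + 408*s + 63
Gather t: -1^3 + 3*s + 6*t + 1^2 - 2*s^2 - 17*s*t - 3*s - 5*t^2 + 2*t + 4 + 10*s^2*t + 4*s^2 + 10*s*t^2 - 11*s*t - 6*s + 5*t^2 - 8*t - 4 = 2*s^2 + 10*s*t^2 - 6*s + t*(10*s^2 - 28*s)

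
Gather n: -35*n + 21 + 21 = 42 - 35*n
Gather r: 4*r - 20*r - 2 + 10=8 - 16*r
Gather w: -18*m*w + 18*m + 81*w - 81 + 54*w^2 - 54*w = 18*m + 54*w^2 + w*(27 - 18*m) - 81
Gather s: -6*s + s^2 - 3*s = s^2 - 9*s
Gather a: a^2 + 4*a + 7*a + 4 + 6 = a^2 + 11*a + 10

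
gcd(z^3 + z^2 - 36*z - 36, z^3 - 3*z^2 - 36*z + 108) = z^2 - 36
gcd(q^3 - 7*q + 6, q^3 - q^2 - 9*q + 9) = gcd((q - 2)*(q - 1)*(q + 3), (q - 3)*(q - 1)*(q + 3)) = q^2 + 2*q - 3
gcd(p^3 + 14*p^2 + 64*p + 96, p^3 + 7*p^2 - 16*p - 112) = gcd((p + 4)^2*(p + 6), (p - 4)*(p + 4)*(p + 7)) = p + 4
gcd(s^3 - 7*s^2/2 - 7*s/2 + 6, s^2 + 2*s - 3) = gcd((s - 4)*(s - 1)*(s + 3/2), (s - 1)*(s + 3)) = s - 1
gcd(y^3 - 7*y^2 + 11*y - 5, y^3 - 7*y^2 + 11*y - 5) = y^3 - 7*y^2 + 11*y - 5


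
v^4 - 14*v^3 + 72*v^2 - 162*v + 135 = (v - 5)*(v - 3)^3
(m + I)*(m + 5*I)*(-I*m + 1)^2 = -m^4 - 8*I*m^3 + 18*m^2 + 16*I*m - 5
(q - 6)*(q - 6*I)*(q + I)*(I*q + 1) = I*q^4 + 6*q^3 - 6*I*q^3 - 36*q^2 + I*q^2 + 6*q - 6*I*q - 36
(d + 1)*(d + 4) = d^2 + 5*d + 4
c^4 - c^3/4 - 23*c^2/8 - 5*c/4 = c*(c - 2)*(c + 1/2)*(c + 5/4)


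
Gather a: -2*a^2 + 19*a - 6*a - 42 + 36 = -2*a^2 + 13*a - 6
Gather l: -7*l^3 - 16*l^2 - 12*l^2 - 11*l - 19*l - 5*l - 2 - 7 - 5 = -7*l^3 - 28*l^2 - 35*l - 14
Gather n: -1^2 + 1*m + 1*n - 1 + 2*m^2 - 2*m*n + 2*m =2*m^2 + 3*m + n*(1 - 2*m) - 2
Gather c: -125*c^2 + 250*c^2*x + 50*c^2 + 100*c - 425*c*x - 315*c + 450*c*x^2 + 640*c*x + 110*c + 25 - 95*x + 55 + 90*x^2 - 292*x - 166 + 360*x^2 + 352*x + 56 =c^2*(250*x - 75) + c*(450*x^2 + 215*x - 105) + 450*x^2 - 35*x - 30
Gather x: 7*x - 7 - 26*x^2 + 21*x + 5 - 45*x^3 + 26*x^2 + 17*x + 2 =-45*x^3 + 45*x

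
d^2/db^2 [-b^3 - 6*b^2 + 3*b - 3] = -6*b - 12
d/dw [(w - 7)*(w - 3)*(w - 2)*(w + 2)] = 4*w^3 - 30*w^2 + 34*w + 40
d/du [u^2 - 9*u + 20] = 2*u - 9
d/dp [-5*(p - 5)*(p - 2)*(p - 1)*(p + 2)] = -20*p^3 + 90*p^2 - 10*p - 120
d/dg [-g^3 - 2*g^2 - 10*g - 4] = -3*g^2 - 4*g - 10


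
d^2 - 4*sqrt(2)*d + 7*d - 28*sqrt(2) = (d + 7)*(d - 4*sqrt(2))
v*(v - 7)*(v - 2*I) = v^3 - 7*v^2 - 2*I*v^2 + 14*I*v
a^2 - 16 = (a - 4)*(a + 4)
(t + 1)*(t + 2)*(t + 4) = t^3 + 7*t^2 + 14*t + 8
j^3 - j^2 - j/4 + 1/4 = (j - 1)*(j - 1/2)*(j + 1/2)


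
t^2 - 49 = (t - 7)*(t + 7)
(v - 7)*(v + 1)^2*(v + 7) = v^4 + 2*v^3 - 48*v^2 - 98*v - 49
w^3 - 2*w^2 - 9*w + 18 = (w - 3)*(w - 2)*(w + 3)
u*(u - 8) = u^2 - 8*u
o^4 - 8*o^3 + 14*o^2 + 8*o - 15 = (o - 5)*(o - 3)*(o - 1)*(o + 1)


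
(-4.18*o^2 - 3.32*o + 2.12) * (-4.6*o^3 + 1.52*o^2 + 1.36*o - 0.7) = 19.228*o^5 + 8.9184*o^4 - 20.4832*o^3 + 1.6332*o^2 + 5.2072*o - 1.484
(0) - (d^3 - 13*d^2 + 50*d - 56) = -d^3 + 13*d^2 - 50*d + 56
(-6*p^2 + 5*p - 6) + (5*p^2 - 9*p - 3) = -p^2 - 4*p - 9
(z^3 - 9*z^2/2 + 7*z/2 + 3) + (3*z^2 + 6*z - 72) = z^3 - 3*z^2/2 + 19*z/2 - 69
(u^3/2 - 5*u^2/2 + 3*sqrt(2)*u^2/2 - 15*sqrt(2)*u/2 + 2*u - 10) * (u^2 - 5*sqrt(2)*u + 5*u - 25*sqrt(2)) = u^5/2 - sqrt(2)*u^4 - 51*u^3/2 + 15*sqrt(2)*u^2 + 325*u + 250*sqrt(2)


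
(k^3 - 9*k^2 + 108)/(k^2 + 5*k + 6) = (k^2 - 12*k + 36)/(k + 2)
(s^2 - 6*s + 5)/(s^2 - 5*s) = (s - 1)/s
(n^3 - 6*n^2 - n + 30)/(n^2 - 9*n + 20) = (n^2 - n - 6)/(n - 4)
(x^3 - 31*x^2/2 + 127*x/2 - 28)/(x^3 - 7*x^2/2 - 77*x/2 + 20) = (x - 7)/(x + 5)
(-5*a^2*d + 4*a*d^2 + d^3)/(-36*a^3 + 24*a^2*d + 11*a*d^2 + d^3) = d*(5*a + d)/(36*a^2 + 12*a*d + d^2)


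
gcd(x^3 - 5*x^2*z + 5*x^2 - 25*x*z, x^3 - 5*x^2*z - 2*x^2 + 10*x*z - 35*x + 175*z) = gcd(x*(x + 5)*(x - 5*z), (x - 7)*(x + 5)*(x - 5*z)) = x^2 - 5*x*z + 5*x - 25*z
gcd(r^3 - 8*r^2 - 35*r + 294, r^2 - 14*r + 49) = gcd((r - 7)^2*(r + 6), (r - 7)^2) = r^2 - 14*r + 49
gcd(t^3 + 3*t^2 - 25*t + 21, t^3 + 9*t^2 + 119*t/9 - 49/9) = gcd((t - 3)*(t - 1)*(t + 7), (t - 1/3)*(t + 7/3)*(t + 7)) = t + 7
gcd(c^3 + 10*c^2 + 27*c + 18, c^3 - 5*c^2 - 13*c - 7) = c + 1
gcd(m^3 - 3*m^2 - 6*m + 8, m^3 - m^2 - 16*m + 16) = m^2 - 5*m + 4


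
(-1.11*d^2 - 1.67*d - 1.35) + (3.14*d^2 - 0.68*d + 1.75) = 2.03*d^2 - 2.35*d + 0.4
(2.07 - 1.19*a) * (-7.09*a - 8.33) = 8.4371*a^2 - 4.7636*a - 17.2431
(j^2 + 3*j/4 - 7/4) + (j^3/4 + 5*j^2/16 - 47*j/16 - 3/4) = j^3/4 + 21*j^2/16 - 35*j/16 - 5/2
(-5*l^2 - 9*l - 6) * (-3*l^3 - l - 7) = 15*l^5 + 27*l^4 + 23*l^3 + 44*l^2 + 69*l + 42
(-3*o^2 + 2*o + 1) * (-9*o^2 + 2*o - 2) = 27*o^4 - 24*o^3 + o^2 - 2*o - 2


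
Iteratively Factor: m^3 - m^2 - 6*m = (m + 2)*(m^2 - 3*m) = (m - 3)*(m + 2)*(m)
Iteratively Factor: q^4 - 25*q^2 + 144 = (q + 3)*(q^3 - 3*q^2 - 16*q + 48) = (q + 3)*(q + 4)*(q^2 - 7*q + 12) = (q - 4)*(q + 3)*(q + 4)*(q - 3)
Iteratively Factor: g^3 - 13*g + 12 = (g - 3)*(g^2 + 3*g - 4) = (g - 3)*(g - 1)*(g + 4)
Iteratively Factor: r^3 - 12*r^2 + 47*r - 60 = (r - 5)*(r^2 - 7*r + 12) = (r - 5)*(r - 4)*(r - 3)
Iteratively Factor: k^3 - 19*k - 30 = (k + 2)*(k^2 - 2*k - 15) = (k - 5)*(k + 2)*(k + 3)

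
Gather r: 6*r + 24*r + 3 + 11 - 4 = 30*r + 10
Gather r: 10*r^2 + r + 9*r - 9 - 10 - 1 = 10*r^2 + 10*r - 20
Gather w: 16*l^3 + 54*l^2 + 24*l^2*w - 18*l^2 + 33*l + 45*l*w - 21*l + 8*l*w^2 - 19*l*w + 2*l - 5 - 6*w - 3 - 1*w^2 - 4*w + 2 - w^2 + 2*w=16*l^3 + 36*l^2 + 14*l + w^2*(8*l - 2) + w*(24*l^2 + 26*l - 8) - 6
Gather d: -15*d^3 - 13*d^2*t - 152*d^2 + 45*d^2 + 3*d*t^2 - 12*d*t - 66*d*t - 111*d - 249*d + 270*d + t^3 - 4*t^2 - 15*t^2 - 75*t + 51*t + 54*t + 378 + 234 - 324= -15*d^3 + d^2*(-13*t - 107) + d*(3*t^2 - 78*t - 90) + t^3 - 19*t^2 + 30*t + 288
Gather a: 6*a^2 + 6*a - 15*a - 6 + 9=6*a^2 - 9*a + 3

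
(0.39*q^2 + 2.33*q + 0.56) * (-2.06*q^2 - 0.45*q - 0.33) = -0.8034*q^4 - 4.9753*q^3 - 2.3308*q^2 - 1.0209*q - 0.1848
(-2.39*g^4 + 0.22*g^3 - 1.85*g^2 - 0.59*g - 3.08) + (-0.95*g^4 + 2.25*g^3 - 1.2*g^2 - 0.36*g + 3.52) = -3.34*g^4 + 2.47*g^3 - 3.05*g^2 - 0.95*g + 0.44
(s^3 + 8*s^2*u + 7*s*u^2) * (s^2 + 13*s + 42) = s^5 + 8*s^4*u + 13*s^4 + 7*s^3*u^2 + 104*s^3*u + 42*s^3 + 91*s^2*u^2 + 336*s^2*u + 294*s*u^2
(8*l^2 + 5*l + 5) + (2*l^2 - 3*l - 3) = 10*l^2 + 2*l + 2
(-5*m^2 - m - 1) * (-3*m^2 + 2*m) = 15*m^4 - 7*m^3 + m^2 - 2*m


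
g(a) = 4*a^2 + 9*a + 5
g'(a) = 8*a + 9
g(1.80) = 34.16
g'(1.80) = 23.40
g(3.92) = 101.75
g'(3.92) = 40.36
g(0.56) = 11.29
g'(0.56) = 13.48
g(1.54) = 28.35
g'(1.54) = 21.32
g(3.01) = 68.33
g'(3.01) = 33.08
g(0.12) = 6.14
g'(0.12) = 9.96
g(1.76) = 33.23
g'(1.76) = 23.08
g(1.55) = 28.56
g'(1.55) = 21.40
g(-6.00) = 95.00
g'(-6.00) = -39.00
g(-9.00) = 248.00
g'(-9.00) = -63.00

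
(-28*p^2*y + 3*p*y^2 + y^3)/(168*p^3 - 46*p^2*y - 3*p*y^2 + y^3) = y/(-6*p + y)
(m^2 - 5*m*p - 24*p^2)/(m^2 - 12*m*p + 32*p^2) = (-m - 3*p)/(-m + 4*p)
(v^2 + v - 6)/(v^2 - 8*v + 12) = (v + 3)/(v - 6)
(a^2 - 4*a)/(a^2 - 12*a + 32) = a/(a - 8)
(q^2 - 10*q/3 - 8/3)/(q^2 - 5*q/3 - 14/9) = 3*(q - 4)/(3*q - 7)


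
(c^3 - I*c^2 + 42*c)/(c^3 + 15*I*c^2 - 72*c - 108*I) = c*(c - 7*I)/(c^2 + 9*I*c - 18)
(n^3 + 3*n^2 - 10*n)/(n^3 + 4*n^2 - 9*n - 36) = n*(n^2 + 3*n - 10)/(n^3 + 4*n^2 - 9*n - 36)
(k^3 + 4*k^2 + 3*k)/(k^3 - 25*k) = (k^2 + 4*k + 3)/(k^2 - 25)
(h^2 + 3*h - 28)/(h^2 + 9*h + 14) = (h - 4)/(h + 2)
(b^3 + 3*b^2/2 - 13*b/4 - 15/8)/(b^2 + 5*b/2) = b - 1 - 3/(4*b)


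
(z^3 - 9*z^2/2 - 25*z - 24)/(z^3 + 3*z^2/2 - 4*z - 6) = (z - 8)/(z - 2)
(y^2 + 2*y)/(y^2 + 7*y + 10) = y/(y + 5)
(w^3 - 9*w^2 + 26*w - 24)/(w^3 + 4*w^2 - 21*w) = (w^2 - 6*w + 8)/(w*(w + 7))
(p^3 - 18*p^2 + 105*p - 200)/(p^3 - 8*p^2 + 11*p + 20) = (p^2 - 13*p + 40)/(p^2 - 3*p - 4)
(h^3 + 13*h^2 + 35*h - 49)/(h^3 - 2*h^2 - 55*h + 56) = (h + 7)/(h - 8)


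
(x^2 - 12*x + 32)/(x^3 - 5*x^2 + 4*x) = (x - 8)/(x*(x - 1))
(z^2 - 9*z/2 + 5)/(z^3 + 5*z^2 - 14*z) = (z - 5/2)/(z*(z + 7))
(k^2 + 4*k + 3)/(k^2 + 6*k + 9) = (k + 1)/(k + 3)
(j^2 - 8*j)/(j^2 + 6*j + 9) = j*(j - 8)/(j^2 + 6*j + 9)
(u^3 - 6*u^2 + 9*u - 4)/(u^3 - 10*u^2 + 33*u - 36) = (u^2 - 2*u + 1)/(u^2 - 6*u + 9)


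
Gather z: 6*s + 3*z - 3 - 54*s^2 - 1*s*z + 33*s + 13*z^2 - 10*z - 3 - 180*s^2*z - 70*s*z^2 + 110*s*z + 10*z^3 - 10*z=-54*s^2 + 39*s + 10*z^3 + z^2*(13 - 70*s) + z*(-180*s^2 + 109*s - 17) - 6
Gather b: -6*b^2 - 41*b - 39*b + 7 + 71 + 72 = -6*b^2 - 80*b + 150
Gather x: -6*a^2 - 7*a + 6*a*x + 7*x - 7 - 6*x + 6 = -6*a^2 - 7*a + x*(6*a + 1) - 1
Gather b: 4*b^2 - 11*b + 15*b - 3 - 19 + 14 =4*b^2 + 4*b - 8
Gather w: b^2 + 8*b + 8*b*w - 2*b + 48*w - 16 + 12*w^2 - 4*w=b^2 + 6*b + 12*w^2 + w*(8*b + 44) - 16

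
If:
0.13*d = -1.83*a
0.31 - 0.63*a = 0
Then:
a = 0.49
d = -6.93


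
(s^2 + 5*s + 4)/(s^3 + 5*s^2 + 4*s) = 1/s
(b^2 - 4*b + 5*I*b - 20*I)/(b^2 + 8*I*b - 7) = (b^2 + b*(-4 + 5*I) - 20*I)/(b^2 + 8*I*b - 7)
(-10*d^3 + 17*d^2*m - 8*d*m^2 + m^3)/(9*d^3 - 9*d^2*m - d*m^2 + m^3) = (-10*d^2 + 7*d*m - m^2)/(9*d^2 - m^2)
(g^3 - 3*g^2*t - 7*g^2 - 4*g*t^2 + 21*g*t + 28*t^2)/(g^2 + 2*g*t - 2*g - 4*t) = (g^3 - 3*g^2*t - 7*g^2 - 4*g*t^2 + 21*g*t + 28*t^2)/(g^2 + 2*g*t - 2*g - 4*t)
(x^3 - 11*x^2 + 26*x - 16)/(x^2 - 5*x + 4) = (x^2 - 10*x + 16)/(x - 4)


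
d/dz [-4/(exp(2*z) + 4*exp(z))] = 8*(exp(z) + 2)*exp(-z)/(exp(z) + 4)^2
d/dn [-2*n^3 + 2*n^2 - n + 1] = -6*n^2 + 4*n - 1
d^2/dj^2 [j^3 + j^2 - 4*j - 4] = 6*j + 2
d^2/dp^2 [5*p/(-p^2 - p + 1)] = 10*(-p^3 - 3*p - 1)/(p^6 + 3*p^5 - 5*p^3 + 3*p - 1)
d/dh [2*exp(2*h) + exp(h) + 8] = (4*exp(h) + 1)*exp(h)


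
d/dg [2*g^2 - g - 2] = 4*g - 1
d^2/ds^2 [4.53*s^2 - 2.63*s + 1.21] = 9.06000000000000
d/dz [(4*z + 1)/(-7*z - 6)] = -17/(7*z + 6)^2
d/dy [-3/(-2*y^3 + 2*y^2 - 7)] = 6*y*(2 - 3*y)/(2*y^3 - 2*y^2 + 7)^2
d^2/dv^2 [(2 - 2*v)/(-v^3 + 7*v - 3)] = 4*((v - 1)*(3*v^2 - 7)^2 + (-3*v^2 - 3*v*(v - 1) + 7)*(v^3 - 7*v + 3))/(v^3 - 7*v + 3)^3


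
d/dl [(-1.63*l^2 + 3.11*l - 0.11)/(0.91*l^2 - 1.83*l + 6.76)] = (0.152799999999999*l^2 - 21.8374*l + 20.8223)/(0.8281*l^4 - 3.3306*l^3 + 15.6521*l^2 - 24.7416*l + 45.6976)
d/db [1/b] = -1/b^2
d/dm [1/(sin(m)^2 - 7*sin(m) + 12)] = (7 - 2*sin(m))*cos(m)/(sin(m)^2 - 7*sin(m) + 12)^2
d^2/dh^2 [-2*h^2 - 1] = -4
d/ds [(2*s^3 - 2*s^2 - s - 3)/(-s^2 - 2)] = (-2*s^4 - 13*s^2 + 2*s + 2)/(s^4 + 4*s^2 + 4)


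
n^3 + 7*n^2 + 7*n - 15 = (n - 1)*(n + 3)*(n + 5)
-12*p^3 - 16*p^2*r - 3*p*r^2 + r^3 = (-6*p + r)*(p + r)*(2*p + r)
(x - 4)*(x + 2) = x^2 - 2*x - 8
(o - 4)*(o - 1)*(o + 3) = o^3 - 2*o^2 - 11*o + 12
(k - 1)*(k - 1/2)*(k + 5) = k^3 + 7*k^2/2 - 7*k + 5/2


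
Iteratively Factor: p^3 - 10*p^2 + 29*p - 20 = (p - 4)*(p^2 - 6*p + 5) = (p - 5)*(p - 4)*(p - 1)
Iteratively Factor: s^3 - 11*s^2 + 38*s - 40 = (s - 2)*(s^2 - 9*s + 20) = (s - 5)*(s - 2)*(s - 4)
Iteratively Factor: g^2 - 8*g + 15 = (g - 5)*(g - 3)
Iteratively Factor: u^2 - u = (u - 1)*(u)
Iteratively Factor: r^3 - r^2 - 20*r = (r + 4)*(r^2 - 5*r) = r*(r + 4)*(r - 5)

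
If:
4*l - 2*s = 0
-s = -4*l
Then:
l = 0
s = 0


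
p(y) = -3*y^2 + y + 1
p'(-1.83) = 11.98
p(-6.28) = -123.60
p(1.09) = -1.47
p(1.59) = -4.99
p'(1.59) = -8.54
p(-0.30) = 0.43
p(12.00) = -419.00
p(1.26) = -2.50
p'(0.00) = 1.00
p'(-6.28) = 38.68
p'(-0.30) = 2.80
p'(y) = 1 - 6*y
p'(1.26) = -6.56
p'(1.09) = -5.54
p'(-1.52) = 10.12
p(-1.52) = -7.45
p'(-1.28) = 8.68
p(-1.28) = -5.20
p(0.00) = 1.00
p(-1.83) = -10.88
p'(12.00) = -71.00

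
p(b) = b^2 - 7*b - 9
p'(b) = 2*b - 7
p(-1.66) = 5.38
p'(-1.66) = -10.32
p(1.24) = -16.14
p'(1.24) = -4.52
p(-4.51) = 42.91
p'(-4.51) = -16.02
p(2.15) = -19.43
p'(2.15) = -2.70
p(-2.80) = 18.44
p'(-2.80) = -12.60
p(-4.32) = 39.90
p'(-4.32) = -15.64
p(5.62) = -16.76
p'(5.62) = 4.24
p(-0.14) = -8.00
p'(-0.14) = -7.28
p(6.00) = -15.00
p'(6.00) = 5.00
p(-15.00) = 321.00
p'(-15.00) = -37.00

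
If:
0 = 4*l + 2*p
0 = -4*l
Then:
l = 0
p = 0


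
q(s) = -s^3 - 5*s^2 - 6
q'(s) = -3*s^2 - 10*s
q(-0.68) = -8.00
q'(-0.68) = 5.41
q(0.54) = -7.62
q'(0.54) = -6.27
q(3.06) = -81.47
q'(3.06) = -58.69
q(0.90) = -10.78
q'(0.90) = -11.43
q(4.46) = -194.17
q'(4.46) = -104.27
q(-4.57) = -14.98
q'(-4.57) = -16.95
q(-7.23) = 110.57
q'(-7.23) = -84.52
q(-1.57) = -14.45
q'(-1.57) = 8.31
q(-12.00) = 1002.00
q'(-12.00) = -312.00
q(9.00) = -1140.00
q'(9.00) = -333.00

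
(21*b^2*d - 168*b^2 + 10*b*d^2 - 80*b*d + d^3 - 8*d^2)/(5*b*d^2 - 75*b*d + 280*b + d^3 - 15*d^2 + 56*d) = (21*b^2 + 10*b*d + d^2)/(5*b*d - 35*b + d^2 - 7*d)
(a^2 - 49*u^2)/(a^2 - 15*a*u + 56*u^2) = (-a - 7*u)/(-a + 8*u)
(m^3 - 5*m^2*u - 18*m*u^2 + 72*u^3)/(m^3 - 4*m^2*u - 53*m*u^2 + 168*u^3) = (-m^2 + 2*m*u + 24*u^2)/(-m^2 + m*u + 56*u^2)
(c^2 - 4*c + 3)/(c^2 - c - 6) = (c - 1)/(c + 2)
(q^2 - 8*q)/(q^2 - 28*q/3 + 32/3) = 3*q/(3*q - 4)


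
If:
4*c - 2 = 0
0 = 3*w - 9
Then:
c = 1/2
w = 3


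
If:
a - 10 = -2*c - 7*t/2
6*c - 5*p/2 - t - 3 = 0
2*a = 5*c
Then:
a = 50/9 - 35*t/18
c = 20/9 - 7*t/9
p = 62/15 - 34*t/15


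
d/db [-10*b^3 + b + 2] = 1 - 30*b^2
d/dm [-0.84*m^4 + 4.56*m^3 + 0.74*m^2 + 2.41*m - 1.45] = -3.36*m^3 + 13.68*m^2 + 1.48*m + 2.41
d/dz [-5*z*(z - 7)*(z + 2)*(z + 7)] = -20*z^3 - 30*z^2 + 490*z + 490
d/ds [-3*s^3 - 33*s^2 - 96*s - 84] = -9*s^2 - 66*s - 96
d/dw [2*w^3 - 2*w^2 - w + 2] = 6*w^2 - 4*w - 1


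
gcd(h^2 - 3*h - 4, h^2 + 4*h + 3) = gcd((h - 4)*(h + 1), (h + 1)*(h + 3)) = h + 1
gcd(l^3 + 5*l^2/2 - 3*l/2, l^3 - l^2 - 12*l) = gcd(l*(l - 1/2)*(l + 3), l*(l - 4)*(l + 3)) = l^2 + 3*l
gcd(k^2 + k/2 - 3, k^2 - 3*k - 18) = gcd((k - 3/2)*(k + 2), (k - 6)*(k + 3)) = 1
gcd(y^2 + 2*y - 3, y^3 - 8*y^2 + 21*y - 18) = 1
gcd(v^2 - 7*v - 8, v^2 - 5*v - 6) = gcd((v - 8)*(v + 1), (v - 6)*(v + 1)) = v + 1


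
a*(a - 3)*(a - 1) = a^3 - 4*a^2 + 3*a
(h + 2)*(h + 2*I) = h^2 + 2*h + 2*I*h + 4*I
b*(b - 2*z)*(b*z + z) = b^3*z - 2*b^2*z^2 + b^2*z - 2*b*z^2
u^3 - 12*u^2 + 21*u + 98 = (u - 7)^2*(u + 2)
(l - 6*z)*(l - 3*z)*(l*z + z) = l^3*z - 9*l^2*z^2 + l^2*z + 18*l*z^3 - 9*l*z^2 + 18*z^3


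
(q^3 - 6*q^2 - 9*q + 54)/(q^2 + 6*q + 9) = (q^2 - 9*q + 18)/(q + 3)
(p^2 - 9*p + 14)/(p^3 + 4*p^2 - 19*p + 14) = (p - 7)/(p^2 + 6*p - 7)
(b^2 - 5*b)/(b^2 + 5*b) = (b - 5)/(b + 5)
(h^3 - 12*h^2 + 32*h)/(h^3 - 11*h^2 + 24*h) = (h - 4)/(h - 3)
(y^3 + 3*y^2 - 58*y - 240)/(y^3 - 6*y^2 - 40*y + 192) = (y + 5)/(y - 4)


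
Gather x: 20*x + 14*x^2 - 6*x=14*x^2 + 14*x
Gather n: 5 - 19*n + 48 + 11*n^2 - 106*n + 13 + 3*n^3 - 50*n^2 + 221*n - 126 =3*n^3 - 39*n^2 + 96*n - 60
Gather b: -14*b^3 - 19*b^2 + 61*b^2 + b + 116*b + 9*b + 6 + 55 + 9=-14*b^3 + 42*b^2 + 126*b + 70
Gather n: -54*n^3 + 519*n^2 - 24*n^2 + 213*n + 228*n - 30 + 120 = -54*n^3 + 495*n^2 + 441*n + 90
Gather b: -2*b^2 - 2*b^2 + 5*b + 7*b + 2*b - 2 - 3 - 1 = -4*b^2 + 14*b - 6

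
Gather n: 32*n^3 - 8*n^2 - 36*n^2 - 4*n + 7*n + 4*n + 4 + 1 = 32*n^3 - 44*n^2 + 7*n + 5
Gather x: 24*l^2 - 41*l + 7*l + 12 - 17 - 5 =24*l^2 - 34*l - 10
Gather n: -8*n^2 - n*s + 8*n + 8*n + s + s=-8*n^2 + n*(16 - s) + 2*s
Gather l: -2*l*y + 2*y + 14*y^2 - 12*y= -2*l*y + 14*y^2 - 10*y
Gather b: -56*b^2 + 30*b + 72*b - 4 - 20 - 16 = -56*b^2 + 102*b - 40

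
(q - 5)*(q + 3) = q^2 - 2*q - 15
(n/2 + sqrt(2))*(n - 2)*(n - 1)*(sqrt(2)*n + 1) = sqrt(2)*n^4/2 - 3*sqrt(2)*n^3/2 + 5*n^3/2 - 15*n^2/2 + 2*sqrt(2)*n^2 - 3*sqrt(2)*n + 5*n + 2*sqrt(2)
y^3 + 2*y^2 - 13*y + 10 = (y - 2)*(y - 1)*(y + 5)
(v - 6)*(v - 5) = v^2 - 11*v + 30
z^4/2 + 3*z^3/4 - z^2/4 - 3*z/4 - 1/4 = (z/2 + 1/2)*(z - 1)*(z + 1/2)*(z + 1)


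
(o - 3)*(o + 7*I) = o^2 - 3*o + 7*I*o - 21*I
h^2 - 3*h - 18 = (h - 6)*(h + 3)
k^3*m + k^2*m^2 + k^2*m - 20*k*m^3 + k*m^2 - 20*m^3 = (k - 4*m)*(k + 5*m)*(k*m + m)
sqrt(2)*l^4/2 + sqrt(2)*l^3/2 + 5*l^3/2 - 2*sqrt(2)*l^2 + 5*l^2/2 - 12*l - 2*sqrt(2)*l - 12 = (l - 3*sqrt(2)/2)*(l + 2*sqrt(2))^2*(sqrt(2)*l/2 + sqrt(2)/2)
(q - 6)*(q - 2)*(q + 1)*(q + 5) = q^4 - 2*q^3 - 31*q^2 + 32*q + 60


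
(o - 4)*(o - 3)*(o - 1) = o^3 - 8*o^2 + 19*o - 12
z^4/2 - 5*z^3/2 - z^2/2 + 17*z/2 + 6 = (z/2 + 1/2)*(z - 4)*(z - 3)*(z + 1)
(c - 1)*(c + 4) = c^2 + 3*c - 4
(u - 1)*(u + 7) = u^2 + 6*u - 7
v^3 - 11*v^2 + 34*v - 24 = (v - 6)*(v - 4)*(v - 1)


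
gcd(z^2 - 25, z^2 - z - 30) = z + 5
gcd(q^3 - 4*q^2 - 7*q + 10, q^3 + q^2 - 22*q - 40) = q^2 - 3*q - 10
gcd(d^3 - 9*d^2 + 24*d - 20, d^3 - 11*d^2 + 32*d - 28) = d^2 - 4*d + 4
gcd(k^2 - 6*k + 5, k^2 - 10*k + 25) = k - 5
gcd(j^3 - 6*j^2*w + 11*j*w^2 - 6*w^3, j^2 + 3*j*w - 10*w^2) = -j + 2*w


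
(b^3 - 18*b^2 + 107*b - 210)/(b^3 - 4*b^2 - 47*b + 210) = (b - 7)/(b + 7)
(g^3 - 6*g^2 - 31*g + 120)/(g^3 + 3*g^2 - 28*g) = (g^3 - 6*g^2 - 31*g + 120)/(g*(g^2 + 3*g - 28))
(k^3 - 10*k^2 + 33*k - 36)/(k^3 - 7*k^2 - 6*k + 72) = (k^2 - 6*k + 9)/(k^2 - 3*k - 18)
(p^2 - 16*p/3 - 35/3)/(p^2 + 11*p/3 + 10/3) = (p - 7)/(p + 2)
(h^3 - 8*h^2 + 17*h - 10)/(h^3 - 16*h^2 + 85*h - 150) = (h^2 - 3*h + 2)/(h^2 - 11*h + 30)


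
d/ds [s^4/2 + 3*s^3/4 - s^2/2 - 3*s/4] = 2*s^3 + 9*s^2/4 - s - 3/4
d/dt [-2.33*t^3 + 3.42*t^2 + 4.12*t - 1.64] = -6.99*t^2 + 6.84*t + 4.12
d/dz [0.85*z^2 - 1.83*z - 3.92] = 1.7*z - 1.83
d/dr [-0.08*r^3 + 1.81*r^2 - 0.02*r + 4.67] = -0.24*r^2 + 3.62*r - 0.02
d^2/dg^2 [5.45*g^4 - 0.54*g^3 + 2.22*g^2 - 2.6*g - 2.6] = 65.4*g^2 - 3.24*g + 4.44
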